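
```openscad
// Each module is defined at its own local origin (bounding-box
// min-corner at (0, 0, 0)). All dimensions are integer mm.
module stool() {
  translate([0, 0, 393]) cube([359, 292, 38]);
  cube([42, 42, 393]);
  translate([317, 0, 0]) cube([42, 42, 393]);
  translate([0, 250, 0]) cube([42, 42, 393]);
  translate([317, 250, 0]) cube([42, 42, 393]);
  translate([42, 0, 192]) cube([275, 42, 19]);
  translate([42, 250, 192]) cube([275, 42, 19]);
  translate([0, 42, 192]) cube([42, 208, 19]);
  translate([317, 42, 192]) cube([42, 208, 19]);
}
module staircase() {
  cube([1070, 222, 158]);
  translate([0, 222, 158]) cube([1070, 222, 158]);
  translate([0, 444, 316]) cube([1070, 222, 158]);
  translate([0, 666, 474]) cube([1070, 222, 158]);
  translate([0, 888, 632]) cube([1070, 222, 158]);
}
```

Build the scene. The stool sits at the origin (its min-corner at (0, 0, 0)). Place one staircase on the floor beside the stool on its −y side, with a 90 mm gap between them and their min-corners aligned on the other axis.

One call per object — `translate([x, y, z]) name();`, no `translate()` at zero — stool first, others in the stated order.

stool();
translate([0, -1200, 0]) staircase();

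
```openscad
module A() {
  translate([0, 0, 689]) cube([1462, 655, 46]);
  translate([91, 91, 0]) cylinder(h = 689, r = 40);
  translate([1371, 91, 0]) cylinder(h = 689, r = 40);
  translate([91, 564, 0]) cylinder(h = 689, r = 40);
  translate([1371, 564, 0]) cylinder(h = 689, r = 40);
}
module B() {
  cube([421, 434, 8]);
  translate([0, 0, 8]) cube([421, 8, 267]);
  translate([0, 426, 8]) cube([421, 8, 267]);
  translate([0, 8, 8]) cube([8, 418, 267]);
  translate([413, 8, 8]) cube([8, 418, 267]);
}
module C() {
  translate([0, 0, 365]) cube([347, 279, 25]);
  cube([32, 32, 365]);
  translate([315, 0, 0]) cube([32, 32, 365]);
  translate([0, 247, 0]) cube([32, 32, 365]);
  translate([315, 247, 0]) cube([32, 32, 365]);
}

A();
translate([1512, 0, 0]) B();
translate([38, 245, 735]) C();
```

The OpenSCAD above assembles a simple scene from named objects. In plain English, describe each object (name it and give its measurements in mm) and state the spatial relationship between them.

A is a table with a 1462×655 mm rectangular top, 46 mm thick, top surface at z = 735 mm, supported by four round legs of 80 mm diameter, each leg's bounding box inset 51 mm from the nearest pair of top edges, running from the floor.

B is an open storage box with external size 421×434×275 mm and wall thickness 8 mm (the base is also 8 mm thick). The base covers the whole footprint; the four walls stand on the base, with the y-facing walls full-width and the x-facing walls fitting between their inner faces.

C is a four-legged stool. The seat is 347×279 mm, 25 mm thick, top at z = 390 mm. It stands on four square legs, each 32×32 mm in cross-section, from z = 0 to the seat underside, each flush with a corner of the seat.

The open box is on the floor beside the table on its +x side. The stool is on top of the table.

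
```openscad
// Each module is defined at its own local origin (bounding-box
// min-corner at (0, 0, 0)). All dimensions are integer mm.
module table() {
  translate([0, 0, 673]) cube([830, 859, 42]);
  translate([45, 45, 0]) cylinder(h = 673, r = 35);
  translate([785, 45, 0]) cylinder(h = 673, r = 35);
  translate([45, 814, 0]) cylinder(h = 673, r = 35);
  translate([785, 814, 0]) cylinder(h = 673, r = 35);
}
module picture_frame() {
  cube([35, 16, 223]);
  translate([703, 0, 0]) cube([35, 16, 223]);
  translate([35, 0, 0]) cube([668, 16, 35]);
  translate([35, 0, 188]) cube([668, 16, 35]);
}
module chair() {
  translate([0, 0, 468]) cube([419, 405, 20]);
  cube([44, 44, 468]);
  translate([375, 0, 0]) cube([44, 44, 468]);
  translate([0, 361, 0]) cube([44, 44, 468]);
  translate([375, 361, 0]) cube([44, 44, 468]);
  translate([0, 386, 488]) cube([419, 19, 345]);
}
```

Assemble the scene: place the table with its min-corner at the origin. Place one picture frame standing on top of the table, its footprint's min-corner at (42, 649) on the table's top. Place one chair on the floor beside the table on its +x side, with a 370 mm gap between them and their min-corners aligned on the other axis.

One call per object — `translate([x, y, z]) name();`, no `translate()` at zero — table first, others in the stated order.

table();
translate([42, 649, 715]) picture_frame();
translate([1200, 0, 0]) chair();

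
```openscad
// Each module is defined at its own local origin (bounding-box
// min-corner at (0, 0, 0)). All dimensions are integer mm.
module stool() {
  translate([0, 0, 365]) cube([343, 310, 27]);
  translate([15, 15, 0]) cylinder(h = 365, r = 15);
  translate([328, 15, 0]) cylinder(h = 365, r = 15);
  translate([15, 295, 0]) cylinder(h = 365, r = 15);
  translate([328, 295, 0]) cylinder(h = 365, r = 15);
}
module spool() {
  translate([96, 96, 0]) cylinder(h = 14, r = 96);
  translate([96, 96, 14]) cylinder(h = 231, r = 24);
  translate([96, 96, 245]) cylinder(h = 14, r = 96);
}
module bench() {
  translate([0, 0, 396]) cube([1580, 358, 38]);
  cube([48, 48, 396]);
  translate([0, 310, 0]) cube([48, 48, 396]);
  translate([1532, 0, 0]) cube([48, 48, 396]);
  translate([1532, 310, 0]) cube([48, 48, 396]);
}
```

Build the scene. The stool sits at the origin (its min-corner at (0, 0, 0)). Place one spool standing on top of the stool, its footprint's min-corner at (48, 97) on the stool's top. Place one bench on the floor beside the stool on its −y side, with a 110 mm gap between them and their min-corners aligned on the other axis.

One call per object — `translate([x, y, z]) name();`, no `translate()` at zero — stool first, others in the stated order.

stool();
translate([48, 97, 392]) spool();
translate([0, -468, 0]) bench();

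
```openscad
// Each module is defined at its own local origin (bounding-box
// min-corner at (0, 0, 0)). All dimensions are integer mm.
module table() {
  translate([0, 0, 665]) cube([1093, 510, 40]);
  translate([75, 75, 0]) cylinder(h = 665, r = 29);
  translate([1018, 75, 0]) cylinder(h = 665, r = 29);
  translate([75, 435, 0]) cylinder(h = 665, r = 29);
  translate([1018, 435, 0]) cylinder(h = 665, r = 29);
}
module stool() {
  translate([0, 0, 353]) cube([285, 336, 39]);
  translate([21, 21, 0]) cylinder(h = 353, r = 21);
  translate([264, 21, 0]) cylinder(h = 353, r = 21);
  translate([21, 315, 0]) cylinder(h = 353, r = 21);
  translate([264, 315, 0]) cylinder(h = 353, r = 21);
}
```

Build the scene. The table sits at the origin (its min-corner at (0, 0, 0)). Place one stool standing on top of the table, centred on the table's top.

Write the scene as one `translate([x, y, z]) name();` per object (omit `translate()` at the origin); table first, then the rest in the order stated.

table();
translate([404, 87, 705]) stool();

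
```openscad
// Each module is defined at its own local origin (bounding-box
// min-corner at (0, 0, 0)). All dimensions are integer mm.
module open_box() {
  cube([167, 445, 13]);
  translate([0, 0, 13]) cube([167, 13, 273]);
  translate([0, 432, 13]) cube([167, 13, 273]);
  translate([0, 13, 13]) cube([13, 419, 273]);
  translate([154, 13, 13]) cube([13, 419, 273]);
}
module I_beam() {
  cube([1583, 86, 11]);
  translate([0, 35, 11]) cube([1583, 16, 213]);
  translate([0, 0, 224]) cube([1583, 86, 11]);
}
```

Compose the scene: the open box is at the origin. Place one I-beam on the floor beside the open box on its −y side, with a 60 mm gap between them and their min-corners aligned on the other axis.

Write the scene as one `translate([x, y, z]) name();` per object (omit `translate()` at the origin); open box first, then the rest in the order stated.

open_box();
translate([0, -146, 0]) I_beam();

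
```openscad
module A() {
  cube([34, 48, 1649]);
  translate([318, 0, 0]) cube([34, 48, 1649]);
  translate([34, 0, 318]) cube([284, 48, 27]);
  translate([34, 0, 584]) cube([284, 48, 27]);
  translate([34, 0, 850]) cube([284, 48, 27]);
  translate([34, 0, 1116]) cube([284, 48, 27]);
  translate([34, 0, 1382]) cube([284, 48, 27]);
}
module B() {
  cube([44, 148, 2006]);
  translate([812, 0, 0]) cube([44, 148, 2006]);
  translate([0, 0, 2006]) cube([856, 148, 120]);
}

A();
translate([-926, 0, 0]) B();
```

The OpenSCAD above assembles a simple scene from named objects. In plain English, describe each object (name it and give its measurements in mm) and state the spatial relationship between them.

A is a wooden ladder with two side rails of 34×48 mm section and 1649 mm height, set 352 mm apart overall. Between them run 5 rectangular rungs (48 mm deep, 27 mm thick), front faces flush with the rails' −y face. The bottom of the first rung is 318 mm above the floor and each subsequent rung is 266 mm higher than the one below.

B is a door frame. The clear opening is 768 mm wide and 2006 mm high. Two 44 mm wide jambs, 148 mm deep, stand either side of the opening from the floor to the top of the opening. A 120 mm thick head sits across the top of both jambs, spanning the full outside width of the frame.

The door frame is on the floor beside the ladder on its −x side.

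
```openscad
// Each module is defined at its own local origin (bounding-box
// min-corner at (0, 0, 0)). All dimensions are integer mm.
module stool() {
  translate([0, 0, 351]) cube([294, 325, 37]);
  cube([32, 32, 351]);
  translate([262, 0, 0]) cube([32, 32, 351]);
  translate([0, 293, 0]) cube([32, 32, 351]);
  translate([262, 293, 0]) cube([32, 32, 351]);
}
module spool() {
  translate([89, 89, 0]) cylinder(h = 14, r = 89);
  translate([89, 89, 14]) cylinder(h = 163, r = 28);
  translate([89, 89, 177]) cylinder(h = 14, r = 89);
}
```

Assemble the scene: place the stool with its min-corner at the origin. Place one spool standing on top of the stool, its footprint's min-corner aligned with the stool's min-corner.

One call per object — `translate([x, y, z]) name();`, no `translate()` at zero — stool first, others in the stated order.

stool();
translate([0, 0, 388]) spool();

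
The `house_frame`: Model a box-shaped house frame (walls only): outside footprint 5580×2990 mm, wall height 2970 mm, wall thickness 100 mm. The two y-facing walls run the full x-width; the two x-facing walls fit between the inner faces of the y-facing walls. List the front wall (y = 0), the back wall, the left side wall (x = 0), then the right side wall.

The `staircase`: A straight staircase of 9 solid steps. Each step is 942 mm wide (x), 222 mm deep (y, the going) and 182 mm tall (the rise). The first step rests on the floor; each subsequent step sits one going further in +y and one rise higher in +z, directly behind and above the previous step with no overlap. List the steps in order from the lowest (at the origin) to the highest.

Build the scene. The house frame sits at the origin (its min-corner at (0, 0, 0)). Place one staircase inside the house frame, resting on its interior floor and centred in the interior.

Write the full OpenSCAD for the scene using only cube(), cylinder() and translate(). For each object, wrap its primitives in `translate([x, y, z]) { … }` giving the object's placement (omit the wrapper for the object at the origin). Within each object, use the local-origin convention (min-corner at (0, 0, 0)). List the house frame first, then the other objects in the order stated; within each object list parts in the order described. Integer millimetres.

cube([5580, 100, 2970]);
translate([0, 2890, 0]) cube([5580, 100, 2970]);
translate([0, 100, 0]) cube([100, 2790, 2970]);
translate([5480, 100, 0]) cube([100, 2790, 2970]);
translate([2319, 496, 0]) {
  cube([942, 222, 182]);
  translate([0, 222, 182]) cube([942, 222, 182]);
  translate([0, 444, 364]) cube([942, 222, 182]);
  translate([0, 666, 546]) cube([942, 222, 182]);
  translate([0, 888, 728]) cube([942, 222, 182]);
  translate([0, 1110, 910]) cube([942, 222, 182]);
  translate([0, 1332, 1092]) cube([942, 222, 182]);
  translate([0, 1554, 1274]) cube([942, 222, 182]);
  translate([0, 1776, 1456]) cube([942, 222, 182]);
}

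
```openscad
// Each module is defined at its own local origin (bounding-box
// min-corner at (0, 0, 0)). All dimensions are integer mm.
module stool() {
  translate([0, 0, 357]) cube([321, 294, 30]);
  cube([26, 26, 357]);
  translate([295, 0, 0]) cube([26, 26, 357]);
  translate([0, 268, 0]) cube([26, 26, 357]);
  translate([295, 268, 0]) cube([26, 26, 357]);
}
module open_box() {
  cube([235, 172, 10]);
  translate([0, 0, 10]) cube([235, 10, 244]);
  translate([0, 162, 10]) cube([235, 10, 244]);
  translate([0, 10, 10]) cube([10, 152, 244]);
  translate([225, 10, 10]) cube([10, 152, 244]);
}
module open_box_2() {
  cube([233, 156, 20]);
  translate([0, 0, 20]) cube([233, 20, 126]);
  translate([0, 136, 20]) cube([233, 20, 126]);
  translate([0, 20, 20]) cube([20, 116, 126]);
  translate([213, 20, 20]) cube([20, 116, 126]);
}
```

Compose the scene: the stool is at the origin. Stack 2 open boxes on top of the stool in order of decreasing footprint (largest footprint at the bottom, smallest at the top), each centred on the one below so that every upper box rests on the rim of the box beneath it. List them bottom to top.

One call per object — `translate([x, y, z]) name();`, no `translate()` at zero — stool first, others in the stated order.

stool();
translate([43, 61, 387]) open_box();
translate([44, 69, 641]) open_box_2();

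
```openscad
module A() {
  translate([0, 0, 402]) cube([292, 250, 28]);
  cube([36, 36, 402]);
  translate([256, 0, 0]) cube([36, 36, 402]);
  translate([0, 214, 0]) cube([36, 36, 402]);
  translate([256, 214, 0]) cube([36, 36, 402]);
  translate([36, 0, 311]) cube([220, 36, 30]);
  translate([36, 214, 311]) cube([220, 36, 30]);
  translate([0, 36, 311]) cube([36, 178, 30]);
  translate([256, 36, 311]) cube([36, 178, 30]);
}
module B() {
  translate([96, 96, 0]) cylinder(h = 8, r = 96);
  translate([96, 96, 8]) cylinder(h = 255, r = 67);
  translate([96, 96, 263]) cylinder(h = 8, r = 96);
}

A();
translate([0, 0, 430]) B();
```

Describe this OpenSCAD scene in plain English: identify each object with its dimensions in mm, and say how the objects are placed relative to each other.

A is a simple wooden stool: a rectangular seat 292 mm (x) by 250 mm (y), 28 mm thick, top face at z = 430 mm, on four square legs, each 36×36 mm in cross-section. The legs rest on z = 0, each flush with a corner of the seat. Four stretchers, 36 mm wide and 30 mm tall, connect adjacent legs with their undersides at z = 311 mm, each running between the inner faces of the legs it joins and aligned with the legs' outer faces on the other axis.

B is a spool: two coaxial disc flanges of radius 96 mm and thickness 8 mm, joined by a core cylinder of radius 67 mm and height 255 mm. The lower flange rests on z = 0 and the three cylinders share a vertical axis.

The spool is on top of the stool.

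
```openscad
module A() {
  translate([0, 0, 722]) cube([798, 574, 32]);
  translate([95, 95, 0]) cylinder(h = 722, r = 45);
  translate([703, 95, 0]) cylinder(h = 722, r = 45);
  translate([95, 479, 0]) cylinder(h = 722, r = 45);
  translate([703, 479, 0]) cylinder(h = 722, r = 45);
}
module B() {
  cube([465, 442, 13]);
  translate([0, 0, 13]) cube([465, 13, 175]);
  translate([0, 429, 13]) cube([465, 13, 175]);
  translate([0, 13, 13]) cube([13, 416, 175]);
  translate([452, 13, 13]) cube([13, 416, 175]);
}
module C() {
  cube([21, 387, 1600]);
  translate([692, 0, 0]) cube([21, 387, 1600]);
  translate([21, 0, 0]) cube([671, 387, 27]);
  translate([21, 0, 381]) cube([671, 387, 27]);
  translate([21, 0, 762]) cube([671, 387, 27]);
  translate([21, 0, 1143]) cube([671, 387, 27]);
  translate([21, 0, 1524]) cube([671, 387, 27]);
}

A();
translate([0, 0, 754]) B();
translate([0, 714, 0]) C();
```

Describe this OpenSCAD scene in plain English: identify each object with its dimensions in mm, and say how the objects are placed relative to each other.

A is a rectangular dining table. The top is 798×574×32 mm with its upper surface at z = 754 mm. It stands on four round legs of 90 mm diameter, each leg's bounding box inset 50 mm from the nearest pair of top edges, running from the floor to the underside of the top.

B is an open-topped rectangular box: outside dimensions 465×442×188 mm, with a uniform wall and base thickness of 13 mm. The base is a full 465×442 slab on the floor; four walls sit on top of the base. The front and back walls (the −y and +y sides) span the full width; the two side walls fit between them.

C is an open bookshelf. Two side panels, each 21 mm thick, 387 mm deep and 1600 mm tall, stand 713 mm apart (outside-to-outside). Between them sit 5 shelves, each 27 mm thick and 387 mm deep, spanning the full gap between the sides. The bottom shelf rests on the floor (its underside at z = 0) and the clear gap between one shelf's top and the next shelf's underside is 354 mm.

The open box is on top of the table. The bookshelf is on the floor beside the table on its +y side.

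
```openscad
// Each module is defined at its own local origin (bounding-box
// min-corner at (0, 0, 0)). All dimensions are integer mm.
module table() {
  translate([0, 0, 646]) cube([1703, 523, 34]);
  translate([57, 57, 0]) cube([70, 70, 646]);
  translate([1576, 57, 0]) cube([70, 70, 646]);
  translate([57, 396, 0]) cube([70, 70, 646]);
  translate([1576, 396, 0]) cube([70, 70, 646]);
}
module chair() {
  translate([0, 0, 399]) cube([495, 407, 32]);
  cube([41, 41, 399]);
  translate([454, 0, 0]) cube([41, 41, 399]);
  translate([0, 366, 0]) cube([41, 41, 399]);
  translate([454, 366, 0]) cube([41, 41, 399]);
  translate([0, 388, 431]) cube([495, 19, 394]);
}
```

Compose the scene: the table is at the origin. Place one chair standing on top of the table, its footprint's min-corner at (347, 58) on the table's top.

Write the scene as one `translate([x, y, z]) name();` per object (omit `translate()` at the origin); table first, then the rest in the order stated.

table();
translate([347, 58, 680]) chair();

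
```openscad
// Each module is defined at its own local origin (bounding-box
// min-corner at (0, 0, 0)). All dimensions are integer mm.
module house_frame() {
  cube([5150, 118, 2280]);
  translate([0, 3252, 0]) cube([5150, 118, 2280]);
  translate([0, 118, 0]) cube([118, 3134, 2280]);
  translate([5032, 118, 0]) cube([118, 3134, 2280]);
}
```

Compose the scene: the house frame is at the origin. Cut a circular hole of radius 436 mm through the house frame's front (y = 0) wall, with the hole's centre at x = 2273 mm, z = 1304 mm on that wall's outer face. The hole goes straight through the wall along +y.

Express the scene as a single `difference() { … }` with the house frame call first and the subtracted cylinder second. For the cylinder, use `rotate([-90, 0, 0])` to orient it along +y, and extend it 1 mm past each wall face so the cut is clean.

difference() {
  house_frame();
  translate([2273, -1, 1304]) rotate([-90, 0, 0]) cylinder(h = 120, r = 436);
}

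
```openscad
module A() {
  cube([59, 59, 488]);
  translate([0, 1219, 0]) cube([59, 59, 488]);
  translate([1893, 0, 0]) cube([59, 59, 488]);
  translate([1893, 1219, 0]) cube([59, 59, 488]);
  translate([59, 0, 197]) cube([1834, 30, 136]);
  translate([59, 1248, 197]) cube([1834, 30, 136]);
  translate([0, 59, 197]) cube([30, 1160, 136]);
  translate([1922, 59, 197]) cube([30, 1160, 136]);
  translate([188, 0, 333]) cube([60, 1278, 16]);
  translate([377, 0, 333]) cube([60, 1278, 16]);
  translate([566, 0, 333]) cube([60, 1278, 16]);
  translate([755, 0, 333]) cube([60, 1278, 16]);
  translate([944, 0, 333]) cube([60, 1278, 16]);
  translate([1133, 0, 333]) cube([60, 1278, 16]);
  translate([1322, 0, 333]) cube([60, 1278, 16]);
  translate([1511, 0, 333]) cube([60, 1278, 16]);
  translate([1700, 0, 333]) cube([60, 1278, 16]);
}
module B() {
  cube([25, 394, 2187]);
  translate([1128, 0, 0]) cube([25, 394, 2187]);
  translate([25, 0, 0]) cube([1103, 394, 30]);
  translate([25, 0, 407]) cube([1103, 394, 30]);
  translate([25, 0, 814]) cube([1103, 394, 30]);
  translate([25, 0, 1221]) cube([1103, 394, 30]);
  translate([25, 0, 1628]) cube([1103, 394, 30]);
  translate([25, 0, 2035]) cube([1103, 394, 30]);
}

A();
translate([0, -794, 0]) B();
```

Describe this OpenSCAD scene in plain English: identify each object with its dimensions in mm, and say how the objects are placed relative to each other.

A is a bed frame 1952 mm long (x) by 1278 mm wide (y). Four 59×59 mm corner posts, 488 mm tall, at the corners of the footprint. Four rails of 30 mm thickness and 136 mm height run between adjacent posts with their undersides at z = 197 mm, their outer faces flush with the outside of the frame (the two x-running rails run between the posts' inner faces; the two y-running rails run between the posts' inner faces). 9 slats, each 60 mm wide (x) and 16 mm thick, lie across the top of the two x-running rails, running the full 1278 mm width of the frame in y; the slats are evenly spaced along x between the inner faces of the end posts with equal gaps (rounded down to the nearest mm) at the −x end and between each pair — any rounding remainder accumulates at the +x end.

B is an open bookshelf. Two side panels, each 25 mm thick, 394 mm deep and 2187 mm tall, stand 1153 mm apart (outside-to-outside). Between them sit 6 shelves, each 30 mm thick and 394 mm deep, spanning the full gap between the sides. The bottom shelf rests on the floor (its underside at z = 0) and the clear gap between one shelf's top and the next shelf's underside is 377 mm.

The bookshelf is on the floor beside the bed frame on its −y side.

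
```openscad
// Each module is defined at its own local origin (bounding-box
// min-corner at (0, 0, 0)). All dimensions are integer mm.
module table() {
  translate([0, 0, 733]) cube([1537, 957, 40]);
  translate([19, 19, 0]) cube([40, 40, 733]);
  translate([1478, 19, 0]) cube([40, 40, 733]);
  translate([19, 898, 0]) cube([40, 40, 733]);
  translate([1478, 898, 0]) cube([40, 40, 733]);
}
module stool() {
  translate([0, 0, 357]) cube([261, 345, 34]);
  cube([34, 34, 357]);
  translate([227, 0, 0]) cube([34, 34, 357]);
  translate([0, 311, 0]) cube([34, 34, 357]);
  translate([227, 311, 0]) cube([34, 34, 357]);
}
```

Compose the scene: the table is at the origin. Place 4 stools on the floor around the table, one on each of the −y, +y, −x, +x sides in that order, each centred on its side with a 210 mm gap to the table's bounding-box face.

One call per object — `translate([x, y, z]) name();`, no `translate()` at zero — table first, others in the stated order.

table();
translate([638, -555, 0]) stool();
translate([638, 1167, 0]) stool();
translate([-471, 306, 0]) stool();
translate([1747, 306, 0]) stool();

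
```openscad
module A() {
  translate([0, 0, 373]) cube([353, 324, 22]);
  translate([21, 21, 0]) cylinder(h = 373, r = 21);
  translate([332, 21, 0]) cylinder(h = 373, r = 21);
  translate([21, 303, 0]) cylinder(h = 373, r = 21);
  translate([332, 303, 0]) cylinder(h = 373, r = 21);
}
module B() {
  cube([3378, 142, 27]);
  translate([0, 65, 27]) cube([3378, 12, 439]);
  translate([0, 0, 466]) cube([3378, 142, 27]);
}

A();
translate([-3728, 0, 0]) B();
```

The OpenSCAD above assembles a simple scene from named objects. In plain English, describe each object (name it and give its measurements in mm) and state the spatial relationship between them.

A is a four-legged stool. The seat is 353×324 mm, 22 mm thick, top at z = 395 mm. It stands on four round legs, each 42 mm in diameter, from z = 0 to the seat underside, each leg's axis is inset half a diameter from the nearest pair of seat edges (so the leg's bounding box is flush with the corner).

B is an I-beam lying along x, 3378 mm long. Overall section height 493 mm. Two flanges 142 mm wide (y) and 27 mm thick, one on the floor and one at the top; a web 12 mm thick runs between them, centred on the flange width.

The I-beam is on the floor beside the stool on its −x side.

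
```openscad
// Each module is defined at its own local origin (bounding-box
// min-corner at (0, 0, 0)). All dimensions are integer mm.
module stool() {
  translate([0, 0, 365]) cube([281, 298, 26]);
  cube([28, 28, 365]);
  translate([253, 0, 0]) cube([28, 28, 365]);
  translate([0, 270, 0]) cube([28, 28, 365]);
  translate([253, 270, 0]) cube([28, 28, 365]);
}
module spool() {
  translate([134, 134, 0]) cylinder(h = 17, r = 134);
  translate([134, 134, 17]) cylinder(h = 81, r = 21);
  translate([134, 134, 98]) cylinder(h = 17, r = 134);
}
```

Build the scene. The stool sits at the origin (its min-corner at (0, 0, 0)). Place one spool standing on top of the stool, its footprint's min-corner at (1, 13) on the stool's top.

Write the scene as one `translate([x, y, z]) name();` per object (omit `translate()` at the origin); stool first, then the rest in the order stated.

stool();
translate([1, 13, 391]) spool();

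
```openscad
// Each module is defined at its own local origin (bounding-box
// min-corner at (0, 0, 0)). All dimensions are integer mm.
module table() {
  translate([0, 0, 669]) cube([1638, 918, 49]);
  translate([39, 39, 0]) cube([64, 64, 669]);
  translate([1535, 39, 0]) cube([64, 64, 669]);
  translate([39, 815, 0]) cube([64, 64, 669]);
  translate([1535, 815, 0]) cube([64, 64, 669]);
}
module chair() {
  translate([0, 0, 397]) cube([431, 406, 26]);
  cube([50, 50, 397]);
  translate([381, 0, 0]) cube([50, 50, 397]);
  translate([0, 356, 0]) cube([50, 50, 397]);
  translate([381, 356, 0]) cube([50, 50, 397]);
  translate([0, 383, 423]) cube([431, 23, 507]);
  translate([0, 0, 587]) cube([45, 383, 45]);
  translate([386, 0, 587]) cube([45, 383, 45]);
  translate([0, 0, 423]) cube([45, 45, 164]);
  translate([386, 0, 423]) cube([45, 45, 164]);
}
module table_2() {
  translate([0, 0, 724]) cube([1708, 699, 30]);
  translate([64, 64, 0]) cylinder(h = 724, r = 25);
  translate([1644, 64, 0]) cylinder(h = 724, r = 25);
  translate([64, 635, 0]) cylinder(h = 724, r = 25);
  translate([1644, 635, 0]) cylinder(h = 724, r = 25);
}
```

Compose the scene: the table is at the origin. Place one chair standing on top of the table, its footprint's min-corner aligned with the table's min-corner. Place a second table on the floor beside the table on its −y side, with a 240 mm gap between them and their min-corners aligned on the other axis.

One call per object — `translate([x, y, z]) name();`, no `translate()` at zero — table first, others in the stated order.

table();
translate([0, 0, 718]) chair();
translate([0, -939, 0]) table_2();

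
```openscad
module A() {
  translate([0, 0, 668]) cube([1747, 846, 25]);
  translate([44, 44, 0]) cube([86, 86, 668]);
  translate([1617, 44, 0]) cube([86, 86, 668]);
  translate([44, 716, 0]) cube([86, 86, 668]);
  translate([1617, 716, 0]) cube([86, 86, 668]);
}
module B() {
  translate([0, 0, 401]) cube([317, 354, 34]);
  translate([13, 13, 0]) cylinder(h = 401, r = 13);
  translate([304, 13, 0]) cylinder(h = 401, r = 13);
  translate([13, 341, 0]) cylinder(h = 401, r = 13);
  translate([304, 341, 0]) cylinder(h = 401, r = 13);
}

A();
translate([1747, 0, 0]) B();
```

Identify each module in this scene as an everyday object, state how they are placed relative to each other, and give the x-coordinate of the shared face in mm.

The table's +x face and the stool's −x face are both at x = 1747 mm.

A is a table. B is a stool. The stool is against the table's +x side, with their −y faces flush. The x-coordinate of the shared face is 1747 mm.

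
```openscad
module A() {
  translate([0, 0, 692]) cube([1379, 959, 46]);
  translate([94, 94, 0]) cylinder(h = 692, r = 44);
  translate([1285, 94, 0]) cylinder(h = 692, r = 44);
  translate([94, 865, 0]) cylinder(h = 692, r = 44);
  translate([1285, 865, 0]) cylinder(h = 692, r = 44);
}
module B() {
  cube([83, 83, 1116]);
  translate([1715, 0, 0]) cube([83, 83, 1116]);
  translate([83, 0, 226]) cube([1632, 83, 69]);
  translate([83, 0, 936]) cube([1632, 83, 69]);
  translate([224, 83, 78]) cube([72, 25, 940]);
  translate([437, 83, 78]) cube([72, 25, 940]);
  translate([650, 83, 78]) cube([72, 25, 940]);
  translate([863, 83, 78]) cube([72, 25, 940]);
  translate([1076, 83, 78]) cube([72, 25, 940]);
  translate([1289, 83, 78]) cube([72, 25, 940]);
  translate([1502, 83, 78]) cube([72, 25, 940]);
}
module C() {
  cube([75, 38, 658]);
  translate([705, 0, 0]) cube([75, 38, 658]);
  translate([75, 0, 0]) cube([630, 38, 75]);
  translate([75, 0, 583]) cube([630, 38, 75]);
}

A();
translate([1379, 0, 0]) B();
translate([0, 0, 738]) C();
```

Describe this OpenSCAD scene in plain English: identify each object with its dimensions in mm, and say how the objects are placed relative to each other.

A is a rectangular dining table. The top is 1379×959×46 mm with its upper surface at z = 738 mm. It stands on four round legs of 88 mm diameter, each leg's bounding box inset 50 mm from the nearest pair of top edges, running from the floor to the underside of the top.

B is a fence section. Two 83×83 mm posts, 1116 mm tall, stand on the floor with a clear span of 1632 mm between their inner faces. Two horizontal rails of 83×69 mm section span the gap between the posts with their undersides at z = 226 mm and z = 936 mm, flush with the posts' −y face. 7 pickets, each 72 mm wide, 25 mm thick and 940 mm tall, are fixed to the +y face of the rails with their bottoms at z = 78 mm, evenly spaced across the span with equal gaps (rounded down to the nearest mm) at the −x end and between each pair — any rounding remainder accumulates at the +x end.

C is a picture frame with a 630×508 mm rectangular opening (x by z) and a uniform 75 mm border on every side. Frame depth is 38 mm along y. It is built from two vertical stiles running the full outside height and two horizontal rails spanning the gap between the stiles.

The fence section is against the table's +x side, with their −y faces flush. The picture frame is on top of the table.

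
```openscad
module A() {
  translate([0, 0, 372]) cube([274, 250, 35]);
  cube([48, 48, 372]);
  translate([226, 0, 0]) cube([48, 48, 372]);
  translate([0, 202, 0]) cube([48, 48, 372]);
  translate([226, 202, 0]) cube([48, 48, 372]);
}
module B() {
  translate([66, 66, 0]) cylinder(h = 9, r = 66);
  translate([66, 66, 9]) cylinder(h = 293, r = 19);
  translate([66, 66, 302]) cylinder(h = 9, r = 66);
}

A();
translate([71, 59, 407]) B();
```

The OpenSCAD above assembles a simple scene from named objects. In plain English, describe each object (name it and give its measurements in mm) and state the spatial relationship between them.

A is a simple wooden stool: a rectangular seat 274 mm (x) by 250 mm (y), 35 mm thick, top face at z = 407 mm, on four square legs, each 48×48 mm in cross-section. The legs rest on z = 0, each flush with a corner of the seat.

B is a spool: two coaxial disc flanges of radius 66 mm and thickness 9 mm, joined by a core cylinder of radius 19 mm and height 293 mm. The lower flange rests on z = 0 and the three cylinders share a vertical axis.

The spool is on top of the stool, centred.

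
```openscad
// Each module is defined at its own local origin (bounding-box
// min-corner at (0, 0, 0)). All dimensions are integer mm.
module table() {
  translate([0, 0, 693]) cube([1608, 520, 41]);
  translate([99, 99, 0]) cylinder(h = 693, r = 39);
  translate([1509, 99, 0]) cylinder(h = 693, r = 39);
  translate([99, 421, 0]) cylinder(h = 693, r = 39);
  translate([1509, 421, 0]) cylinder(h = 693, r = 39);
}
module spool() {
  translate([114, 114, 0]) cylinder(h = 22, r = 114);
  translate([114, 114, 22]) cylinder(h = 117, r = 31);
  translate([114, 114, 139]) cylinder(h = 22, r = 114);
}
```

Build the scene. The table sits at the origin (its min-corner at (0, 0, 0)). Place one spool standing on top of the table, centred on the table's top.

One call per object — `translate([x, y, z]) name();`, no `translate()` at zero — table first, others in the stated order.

table();
translate([690, 146, 734]) spool();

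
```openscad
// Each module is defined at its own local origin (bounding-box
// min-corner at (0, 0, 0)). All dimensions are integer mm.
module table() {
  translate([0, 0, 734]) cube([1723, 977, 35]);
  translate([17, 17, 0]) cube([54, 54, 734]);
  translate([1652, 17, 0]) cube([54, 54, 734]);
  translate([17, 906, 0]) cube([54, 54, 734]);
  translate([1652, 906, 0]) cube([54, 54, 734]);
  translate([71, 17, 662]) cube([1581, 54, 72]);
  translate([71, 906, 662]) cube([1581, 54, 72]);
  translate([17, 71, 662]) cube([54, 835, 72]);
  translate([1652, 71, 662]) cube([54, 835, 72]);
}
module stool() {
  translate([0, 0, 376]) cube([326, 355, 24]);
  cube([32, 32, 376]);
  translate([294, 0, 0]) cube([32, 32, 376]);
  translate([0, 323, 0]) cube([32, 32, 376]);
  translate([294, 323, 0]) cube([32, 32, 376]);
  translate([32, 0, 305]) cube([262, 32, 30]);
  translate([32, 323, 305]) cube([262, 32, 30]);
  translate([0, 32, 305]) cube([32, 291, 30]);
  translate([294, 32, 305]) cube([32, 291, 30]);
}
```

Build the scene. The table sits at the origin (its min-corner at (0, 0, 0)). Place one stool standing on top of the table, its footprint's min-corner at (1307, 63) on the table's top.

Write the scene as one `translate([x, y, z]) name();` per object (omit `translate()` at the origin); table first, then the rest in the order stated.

table();
translate([1307, 63, 769]) stool();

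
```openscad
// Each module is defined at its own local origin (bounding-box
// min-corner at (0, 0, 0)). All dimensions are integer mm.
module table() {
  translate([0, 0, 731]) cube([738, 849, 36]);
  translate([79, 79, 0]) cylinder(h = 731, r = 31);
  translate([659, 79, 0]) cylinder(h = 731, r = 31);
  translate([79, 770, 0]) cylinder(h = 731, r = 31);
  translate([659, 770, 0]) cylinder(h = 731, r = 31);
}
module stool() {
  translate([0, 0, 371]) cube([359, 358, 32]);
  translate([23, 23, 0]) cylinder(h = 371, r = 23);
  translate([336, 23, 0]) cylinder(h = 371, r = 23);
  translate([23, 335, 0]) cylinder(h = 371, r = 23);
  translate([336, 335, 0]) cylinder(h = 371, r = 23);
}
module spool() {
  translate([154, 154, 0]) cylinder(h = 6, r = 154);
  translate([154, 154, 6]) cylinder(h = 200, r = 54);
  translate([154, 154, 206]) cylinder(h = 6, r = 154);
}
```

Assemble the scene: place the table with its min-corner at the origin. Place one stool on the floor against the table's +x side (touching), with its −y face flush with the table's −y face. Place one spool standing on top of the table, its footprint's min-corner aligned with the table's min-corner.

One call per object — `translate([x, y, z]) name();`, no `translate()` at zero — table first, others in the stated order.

table();
translate([738, 0, 0]) stool();
translate([0, 0, 767]) spool();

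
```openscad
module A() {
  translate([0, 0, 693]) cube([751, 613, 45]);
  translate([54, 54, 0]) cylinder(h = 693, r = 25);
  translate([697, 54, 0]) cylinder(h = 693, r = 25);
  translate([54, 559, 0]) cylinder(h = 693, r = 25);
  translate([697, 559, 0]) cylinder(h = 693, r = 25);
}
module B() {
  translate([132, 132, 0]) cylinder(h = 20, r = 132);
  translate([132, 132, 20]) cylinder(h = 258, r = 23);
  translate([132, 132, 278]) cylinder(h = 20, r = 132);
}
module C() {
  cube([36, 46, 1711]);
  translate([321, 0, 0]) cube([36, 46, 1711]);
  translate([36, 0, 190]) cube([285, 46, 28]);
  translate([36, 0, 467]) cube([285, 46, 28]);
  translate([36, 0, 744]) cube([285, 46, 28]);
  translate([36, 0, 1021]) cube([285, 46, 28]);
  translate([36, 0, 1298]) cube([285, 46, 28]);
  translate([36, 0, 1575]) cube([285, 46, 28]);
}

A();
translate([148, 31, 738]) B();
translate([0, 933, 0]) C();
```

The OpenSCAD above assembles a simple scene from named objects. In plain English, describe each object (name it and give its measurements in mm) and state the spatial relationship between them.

A is a table with a 751×613 mm rectangular top, 45 mm thick, top surface at z = 738 mm, supported by four round legs of 50 mm diameter, each leg's bounding box inset 29 mm from the nearest pair of top edges, running from the floor.

B is a spool: two coaxial disc flanges of radius 132 mm and thickness 20 mm, joined by a core cylinder of radius 23 mm and height 258 mm. The lower flange rests on z = 0 and the three cylinders share a vertical axis.

C is a wooden ladder with two side rails of 36×46 mm section and 1711 mm height, set 357 mm apart overall. Between them run 6 rectangular rungs (46 mm deep, 28 mm thick), front faces flush with the rails' −y face. The bottom of the first rung is 190 mm above the floor and each subsequent rung is 277 mm higher than the one below.

The spool is on top of the table. The ladder is on the floor beside the table on its +y side.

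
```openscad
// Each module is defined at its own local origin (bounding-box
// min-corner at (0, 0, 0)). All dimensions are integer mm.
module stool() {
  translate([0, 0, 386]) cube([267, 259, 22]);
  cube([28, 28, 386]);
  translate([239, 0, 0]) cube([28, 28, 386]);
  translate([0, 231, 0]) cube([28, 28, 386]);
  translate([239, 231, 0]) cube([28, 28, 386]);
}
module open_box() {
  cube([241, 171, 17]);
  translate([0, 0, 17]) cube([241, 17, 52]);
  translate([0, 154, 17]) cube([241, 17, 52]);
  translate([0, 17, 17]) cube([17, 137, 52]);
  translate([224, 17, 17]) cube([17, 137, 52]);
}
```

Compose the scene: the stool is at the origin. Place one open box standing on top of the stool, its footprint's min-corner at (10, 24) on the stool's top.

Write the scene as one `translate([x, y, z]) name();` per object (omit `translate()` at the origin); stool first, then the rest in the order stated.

stool();
translate([10, 24, 408]) open_box();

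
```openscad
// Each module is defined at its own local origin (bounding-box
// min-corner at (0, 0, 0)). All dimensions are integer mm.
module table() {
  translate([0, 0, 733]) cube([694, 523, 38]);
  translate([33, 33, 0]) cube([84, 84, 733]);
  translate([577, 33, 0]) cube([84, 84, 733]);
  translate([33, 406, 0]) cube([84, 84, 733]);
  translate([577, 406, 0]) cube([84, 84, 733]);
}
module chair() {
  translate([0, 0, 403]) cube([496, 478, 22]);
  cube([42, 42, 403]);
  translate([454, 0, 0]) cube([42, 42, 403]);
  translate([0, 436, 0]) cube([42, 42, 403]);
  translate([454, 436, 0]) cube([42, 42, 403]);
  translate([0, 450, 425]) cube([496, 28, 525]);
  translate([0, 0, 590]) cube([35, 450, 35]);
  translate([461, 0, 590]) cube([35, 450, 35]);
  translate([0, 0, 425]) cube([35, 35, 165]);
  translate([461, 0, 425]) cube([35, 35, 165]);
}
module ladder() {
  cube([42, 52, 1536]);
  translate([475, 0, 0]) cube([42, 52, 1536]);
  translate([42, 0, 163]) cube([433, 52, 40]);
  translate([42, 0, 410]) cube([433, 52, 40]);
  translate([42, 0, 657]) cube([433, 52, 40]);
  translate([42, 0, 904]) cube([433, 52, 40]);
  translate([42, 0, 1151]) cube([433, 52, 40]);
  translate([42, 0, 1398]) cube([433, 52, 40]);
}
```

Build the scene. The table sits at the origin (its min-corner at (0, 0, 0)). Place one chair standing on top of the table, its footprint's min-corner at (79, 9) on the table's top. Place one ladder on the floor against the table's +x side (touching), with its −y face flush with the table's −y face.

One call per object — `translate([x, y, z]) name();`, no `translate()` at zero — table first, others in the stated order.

table();
translate([79, 9, 771]) chair();
translate([694, 0, 0]) ladder();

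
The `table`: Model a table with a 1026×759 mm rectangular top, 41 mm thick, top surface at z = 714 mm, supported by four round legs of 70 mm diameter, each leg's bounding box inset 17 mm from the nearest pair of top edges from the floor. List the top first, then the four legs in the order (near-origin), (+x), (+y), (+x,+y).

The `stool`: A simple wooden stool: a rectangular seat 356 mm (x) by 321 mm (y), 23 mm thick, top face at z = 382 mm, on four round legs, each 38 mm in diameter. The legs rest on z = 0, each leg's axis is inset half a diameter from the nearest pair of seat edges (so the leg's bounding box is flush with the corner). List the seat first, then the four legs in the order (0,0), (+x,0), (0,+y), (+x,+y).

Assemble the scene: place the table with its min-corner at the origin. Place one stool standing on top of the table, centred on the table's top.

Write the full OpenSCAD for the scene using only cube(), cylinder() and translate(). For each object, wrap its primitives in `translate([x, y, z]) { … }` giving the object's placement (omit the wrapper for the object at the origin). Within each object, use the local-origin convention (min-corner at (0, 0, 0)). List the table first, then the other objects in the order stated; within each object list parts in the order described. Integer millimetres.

translate([0, 0, 673]) cube([1026, 759, 41]);
translate([52, 52, 0]) cylinder(h = 673, r = 35);
translate([974, 52, 0]) cylinder(h = 673, r = 35);
translate([52, 707, 0]) cylinder(h = 673, r = 35);
translate([974, 707, 0]) cylinder(h = 673, r = 35);
translate([335, 219, 714]) {
  translate([0, 0, 359]) cube([356, 321, 23]);
  translate([19, 19, 0]) cylinder(h = 359, r = 19);
  translate([337, 19, 0]) cylinder(h = 359, r = 19);
  translate([19, 302, 0]) cylinder(h = 359, r = 19);
  translate([337, 302, 0]) cylinder(h = 359, r = 19);
}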